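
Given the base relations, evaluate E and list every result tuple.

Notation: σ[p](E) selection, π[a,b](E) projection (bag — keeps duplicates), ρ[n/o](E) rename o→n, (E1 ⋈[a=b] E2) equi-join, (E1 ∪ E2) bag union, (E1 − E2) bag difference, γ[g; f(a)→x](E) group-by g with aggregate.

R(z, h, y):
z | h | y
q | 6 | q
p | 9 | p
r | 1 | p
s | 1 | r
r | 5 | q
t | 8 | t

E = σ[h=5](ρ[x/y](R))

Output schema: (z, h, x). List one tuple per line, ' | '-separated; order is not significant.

Subexpression sizes:
  R → 6
  ρ[x/y](R) → 6
  σ[h=5](ρ[x/y](R)) → 1

== RESULT ==
z | h | x
r | 5 | q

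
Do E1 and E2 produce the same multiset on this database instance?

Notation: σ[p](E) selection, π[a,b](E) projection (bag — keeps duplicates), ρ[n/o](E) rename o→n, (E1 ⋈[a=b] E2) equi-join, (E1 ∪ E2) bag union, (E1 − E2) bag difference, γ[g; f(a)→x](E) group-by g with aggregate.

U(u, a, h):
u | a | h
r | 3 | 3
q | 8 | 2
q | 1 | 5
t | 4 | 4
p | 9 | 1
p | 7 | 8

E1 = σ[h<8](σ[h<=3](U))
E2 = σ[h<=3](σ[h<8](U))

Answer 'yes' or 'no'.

E1 row counts bottom-up:
  U → 6
  σ[h<=3](U) → 3
  σ[h<8](σ[h<=3](U)) → 3
E2 row counts bottom-up:
  U → 6
  σ[h<8](U) → 5
  σ[h<=3](σ[h<8](U)) → 3

E1 and E2 produce the same multiset:
u | a | h
p | 9 | 1
q | 8 | 2
r | 3 | 3

yes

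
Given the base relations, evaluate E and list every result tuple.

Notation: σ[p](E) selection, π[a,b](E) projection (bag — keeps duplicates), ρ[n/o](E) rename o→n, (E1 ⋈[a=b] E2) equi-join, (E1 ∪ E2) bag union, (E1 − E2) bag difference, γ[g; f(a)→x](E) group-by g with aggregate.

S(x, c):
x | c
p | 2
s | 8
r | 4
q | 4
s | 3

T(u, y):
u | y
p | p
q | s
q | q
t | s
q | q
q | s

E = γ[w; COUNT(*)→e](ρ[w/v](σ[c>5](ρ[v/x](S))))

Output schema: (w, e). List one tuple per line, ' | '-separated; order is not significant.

Row counts bottom-up:
  S → 5
  ρ[v/x](S) → 5
  σ[c>5](ρ[v/x](S)) → 1
  ρ[w/v](σ[c>5](ρ[v/x](S))) → 1
  γ[w; COUNT(*)→e](ρ[w/v](σ[c>5](ρ[v/x](S)))) → 1

== RESULT ==
w | e
s | 1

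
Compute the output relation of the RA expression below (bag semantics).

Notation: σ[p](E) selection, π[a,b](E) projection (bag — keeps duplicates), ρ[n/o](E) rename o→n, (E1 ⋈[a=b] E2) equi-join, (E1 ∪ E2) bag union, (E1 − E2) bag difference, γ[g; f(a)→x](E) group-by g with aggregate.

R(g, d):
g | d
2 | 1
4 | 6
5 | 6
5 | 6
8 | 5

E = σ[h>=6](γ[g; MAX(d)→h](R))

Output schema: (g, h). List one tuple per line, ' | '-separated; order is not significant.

Stepwise |·|:
  R → 5
  γ[g; MAX(d)→h](R) → 4
  σ[h>=6](γ[g; MAX(d)→h](R)) → 2

== RESULT ==
g | h
4 | 6
5 | 6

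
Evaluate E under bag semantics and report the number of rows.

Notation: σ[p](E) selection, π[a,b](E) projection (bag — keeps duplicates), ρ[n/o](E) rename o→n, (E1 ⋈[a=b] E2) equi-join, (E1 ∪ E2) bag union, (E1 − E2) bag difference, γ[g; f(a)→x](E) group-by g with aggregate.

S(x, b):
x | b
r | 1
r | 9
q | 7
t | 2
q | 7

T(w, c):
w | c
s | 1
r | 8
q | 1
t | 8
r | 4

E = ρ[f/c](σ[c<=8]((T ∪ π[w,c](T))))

Stepwise |·|:
  T → 5
  T → 5
  π[w,c](T) → 5
  (T ∪ π[w,c](T)) → 10
  σ[c<=8]((T ∪ π[w,c](T))) → 10
  ρ[f/c](σ[c<=8]((T ∪ π[w,c](T)))) → 10

|E| = 10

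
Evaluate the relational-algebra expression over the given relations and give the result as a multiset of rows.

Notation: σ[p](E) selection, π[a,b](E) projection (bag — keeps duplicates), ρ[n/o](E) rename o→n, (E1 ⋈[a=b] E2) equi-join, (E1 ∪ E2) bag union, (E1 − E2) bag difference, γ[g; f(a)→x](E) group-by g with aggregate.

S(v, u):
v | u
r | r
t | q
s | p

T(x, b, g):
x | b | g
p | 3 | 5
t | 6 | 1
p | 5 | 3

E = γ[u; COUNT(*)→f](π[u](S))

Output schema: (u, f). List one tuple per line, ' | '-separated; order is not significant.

Stepwise |·|:
  S → 3
  π[u](S) → 3
  γ[u; COUNT(*)→f](π[u](S)) → 3

== RESULT ==
u | f
p | 1
q | 1
r | 1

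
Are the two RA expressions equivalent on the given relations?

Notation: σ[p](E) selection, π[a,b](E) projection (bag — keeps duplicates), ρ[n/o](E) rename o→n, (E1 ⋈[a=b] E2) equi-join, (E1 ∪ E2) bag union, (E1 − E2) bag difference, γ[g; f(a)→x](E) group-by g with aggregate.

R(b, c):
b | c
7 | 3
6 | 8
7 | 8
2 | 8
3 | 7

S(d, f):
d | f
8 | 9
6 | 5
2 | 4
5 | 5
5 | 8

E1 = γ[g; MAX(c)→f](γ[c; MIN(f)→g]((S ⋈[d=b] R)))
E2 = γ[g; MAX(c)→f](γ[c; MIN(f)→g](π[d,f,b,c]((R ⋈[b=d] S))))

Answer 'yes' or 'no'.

E1 row counts bottom-up:
  S → 5
  R → 5
  (S ⋈[d=b] R) → 2
  γ[c; MIN(f)→g]((S ⋈[d=b] R)) → 1
  γ[g; MAX(c)→f](γ[c; MIN(f)→g]((S ⋈[d=b] R))) → 1
E2 row counts bottom-up:
  R → 5
  S → 5
  (R ⋈[b=d] S) → 2
  π[d,f,b,c]((R ⋈[b=d] S)) → 2
  γ[c; MIN(f)→g](π[d,f,b,c]((R ⋈[b=d] S))) → 1
  γ[g; MAX(c)→f](γ[c; MIN(f)→g](π[d,f,b,c]((R ⋈[b=d] S)))) → 1

E1 and E2 produce the same multiset:
g | f
4 | 8

yes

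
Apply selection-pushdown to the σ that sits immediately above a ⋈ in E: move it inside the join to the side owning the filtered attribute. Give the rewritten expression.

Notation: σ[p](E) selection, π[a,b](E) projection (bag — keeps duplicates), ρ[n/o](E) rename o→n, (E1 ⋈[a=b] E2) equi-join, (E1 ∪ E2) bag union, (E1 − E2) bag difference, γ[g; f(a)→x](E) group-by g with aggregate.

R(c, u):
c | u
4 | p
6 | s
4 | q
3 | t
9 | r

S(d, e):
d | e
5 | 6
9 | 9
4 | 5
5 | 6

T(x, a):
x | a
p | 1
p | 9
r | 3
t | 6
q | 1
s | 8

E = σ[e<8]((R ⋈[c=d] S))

σ filters on e, owned by the right side.
E' = (R ⋈[c=d] σ[e<8](S))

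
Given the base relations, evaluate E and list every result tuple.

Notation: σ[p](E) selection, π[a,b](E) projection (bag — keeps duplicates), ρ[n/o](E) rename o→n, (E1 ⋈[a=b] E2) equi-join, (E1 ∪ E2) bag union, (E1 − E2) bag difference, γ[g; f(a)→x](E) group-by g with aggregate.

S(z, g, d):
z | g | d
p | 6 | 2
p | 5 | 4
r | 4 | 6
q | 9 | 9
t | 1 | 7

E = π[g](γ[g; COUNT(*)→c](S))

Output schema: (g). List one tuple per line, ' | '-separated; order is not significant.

Subexpression sizes:
  S → 5
  γ[g; COUNT(*)→c](S) → 5
  π[g](γ[g; COUNT(*)→c](S)) → 5

== RESULT ==
g
1
4
5
6
9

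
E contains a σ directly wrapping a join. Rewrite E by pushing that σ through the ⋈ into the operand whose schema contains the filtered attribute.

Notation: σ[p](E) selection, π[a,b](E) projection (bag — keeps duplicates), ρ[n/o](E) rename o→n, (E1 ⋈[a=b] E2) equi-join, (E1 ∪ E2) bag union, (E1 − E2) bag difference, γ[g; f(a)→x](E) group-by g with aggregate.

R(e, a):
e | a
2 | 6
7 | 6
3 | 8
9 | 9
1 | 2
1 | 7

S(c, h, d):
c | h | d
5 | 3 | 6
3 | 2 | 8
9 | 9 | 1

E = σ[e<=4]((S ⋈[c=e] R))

σ filters on e, owned by the right side.
E' = (S ⋈[c=e] σ[e<=4](R))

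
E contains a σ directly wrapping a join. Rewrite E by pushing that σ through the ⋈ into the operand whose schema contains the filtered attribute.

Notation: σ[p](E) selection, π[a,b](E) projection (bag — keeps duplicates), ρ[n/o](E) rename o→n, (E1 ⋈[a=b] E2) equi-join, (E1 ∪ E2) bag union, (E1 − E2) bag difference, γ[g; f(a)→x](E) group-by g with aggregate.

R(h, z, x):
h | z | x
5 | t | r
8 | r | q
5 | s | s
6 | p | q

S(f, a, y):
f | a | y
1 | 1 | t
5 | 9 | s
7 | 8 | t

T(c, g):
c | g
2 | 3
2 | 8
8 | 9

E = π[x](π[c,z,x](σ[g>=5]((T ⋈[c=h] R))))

σ filters on g, owned by the left side.
E' = π[x](π[c,z,x]((σ[g>=5](T) ⋈[c=h] R)))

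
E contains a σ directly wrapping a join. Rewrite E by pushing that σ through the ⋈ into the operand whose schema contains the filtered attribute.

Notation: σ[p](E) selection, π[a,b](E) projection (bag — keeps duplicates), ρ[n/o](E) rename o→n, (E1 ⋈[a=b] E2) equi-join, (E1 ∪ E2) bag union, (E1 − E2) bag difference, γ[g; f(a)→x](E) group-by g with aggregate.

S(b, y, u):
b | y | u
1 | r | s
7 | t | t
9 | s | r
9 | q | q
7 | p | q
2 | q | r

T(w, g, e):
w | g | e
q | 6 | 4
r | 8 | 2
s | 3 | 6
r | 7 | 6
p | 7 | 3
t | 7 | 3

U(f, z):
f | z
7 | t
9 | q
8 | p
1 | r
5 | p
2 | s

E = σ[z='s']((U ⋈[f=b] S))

σ filters on z, owned by the left side.
E' = (σ[z='s'](U) ⋈[f=b] S)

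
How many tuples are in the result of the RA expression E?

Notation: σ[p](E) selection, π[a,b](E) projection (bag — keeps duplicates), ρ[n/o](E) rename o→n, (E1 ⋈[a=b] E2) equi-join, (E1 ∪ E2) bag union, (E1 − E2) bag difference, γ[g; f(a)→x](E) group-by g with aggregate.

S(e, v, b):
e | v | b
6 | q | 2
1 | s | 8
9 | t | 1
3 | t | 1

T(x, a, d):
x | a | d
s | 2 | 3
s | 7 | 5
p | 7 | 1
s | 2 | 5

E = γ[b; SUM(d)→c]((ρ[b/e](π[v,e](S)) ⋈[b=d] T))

Subexpression sizes:
  S → 4
  π[v,e](S) → 4
  ρ[b/e](π[v,e](S)) → 4
  T → 4
  (ρ[b/e](π[v,e](S)) ⋈[b=d] T) → 2
  γ[b; SUM(d)→c]((ρ[b/e](π[v,e](S)) ⋈[b=d] T)) → 2

|E| = 2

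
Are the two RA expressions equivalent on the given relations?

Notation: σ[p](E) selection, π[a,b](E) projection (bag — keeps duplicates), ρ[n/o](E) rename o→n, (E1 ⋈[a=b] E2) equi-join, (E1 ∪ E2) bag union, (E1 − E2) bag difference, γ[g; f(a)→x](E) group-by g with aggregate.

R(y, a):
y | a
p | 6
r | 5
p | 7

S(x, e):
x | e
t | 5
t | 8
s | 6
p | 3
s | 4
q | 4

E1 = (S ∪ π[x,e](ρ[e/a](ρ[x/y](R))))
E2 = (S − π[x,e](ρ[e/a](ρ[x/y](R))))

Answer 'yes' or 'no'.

E1 stepwise |·|:
  S → 6
  R → 3
  ρ[x/y](R) → 3
  ρ[e/a](ρ[x/y](R)) → 3
  π[x,e](ρ[e/a](ρ[x/y](R))) → 3
  (S ∪ π[x,e](ρ[e/a](ρ[x/y](R)))) → 9
E2 stepwise |·|:
  S → 6
  R → 3
  ρ[x/y](R) → 3
  ρ[e/a](ρ[x/y](R)) → 3
  π[x,e](ρ[e/a](ρ[x/y](R))) → 3
  (S − π[x,e](ρ[e/a](ρ[x/y](R)))) → 6

E1 result:
x | e
p | 3
p | 6
p | 7
q | 4
r | 5
s | 4
s | 6
t | 5
t | 8
E2 result:
x | e
p | 3
q | 4
s | 4
s | 6
t | 5
t | 8
Witness: ('p', 6) appears 1× in E1 but 0× in E2.

no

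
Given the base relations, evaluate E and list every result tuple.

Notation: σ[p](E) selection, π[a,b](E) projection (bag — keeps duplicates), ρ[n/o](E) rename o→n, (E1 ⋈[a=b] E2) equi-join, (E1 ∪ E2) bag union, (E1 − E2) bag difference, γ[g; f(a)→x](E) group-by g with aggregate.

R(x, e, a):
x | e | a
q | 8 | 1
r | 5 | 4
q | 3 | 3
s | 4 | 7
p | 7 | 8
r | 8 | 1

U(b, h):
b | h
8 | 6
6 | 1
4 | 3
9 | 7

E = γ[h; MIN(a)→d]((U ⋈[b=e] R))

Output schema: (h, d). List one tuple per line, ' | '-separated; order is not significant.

Subexpression sizes:
  U → 4
  R → 6
  (U ⋈[b=e] R) → 3
  γ[h; MIN(a)→d]((U ⋈[b=e] R)) → 2

== RESULT ==
h | d
3 | 7
6 | 1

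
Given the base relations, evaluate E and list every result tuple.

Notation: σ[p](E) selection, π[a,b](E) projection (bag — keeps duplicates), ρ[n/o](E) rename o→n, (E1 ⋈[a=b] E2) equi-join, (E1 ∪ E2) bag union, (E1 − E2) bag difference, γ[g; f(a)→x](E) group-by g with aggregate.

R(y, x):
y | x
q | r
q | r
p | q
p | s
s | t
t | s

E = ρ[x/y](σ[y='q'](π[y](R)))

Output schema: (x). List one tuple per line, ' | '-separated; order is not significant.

Subexpression sizes:
  R → 6
  π[y](R) → 6
  σ[y='q'](π[y](R)) → 2
  ρ[x/y](σ[y='q'](π[y](R))) → 2

== RESULT ==
x
q
q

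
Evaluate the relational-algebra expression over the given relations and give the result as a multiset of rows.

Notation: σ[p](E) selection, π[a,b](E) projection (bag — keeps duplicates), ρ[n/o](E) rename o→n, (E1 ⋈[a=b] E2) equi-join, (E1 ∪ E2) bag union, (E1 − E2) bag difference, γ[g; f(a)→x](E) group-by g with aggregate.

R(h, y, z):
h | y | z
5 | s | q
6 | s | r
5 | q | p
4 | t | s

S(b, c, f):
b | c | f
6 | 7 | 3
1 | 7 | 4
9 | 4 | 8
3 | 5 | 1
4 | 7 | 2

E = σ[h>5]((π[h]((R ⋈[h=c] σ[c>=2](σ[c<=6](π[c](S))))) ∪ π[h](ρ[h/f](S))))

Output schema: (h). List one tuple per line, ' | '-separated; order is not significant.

Row counts bottom-up:
  R → 4
  S → 5
  π[c](S) → 5
  σ[c<=6](π[c](S)) → 2
  σ[c>=2](σ[c<=6](π[c](S))) → 2
  (R ⋈[h=c] σ[c>=2](σ[c<=6](π[c](S)))) → 3
  π[h]((R ⋈[h=c] σ[c>=2](σ[c<=6](π[c](S))))) → 3
  S → 5
  ρ[h/f](S) → 5
  π[h](ρ[h/f](S)) → 5
  (π[h]((R ⋈[h=c] σ[c>=2](σ[c<=6](π[c](S))))) ∪ π[h](ρ[h/f](S))) → 8
  σ[h>5]((π[h]((R ⋈[h=c] σ[c>=2](σ[c<=6](π[c](S))))) ∪ π[h](ρ[h/f](S)))) → 1

== RESULT ==
h
8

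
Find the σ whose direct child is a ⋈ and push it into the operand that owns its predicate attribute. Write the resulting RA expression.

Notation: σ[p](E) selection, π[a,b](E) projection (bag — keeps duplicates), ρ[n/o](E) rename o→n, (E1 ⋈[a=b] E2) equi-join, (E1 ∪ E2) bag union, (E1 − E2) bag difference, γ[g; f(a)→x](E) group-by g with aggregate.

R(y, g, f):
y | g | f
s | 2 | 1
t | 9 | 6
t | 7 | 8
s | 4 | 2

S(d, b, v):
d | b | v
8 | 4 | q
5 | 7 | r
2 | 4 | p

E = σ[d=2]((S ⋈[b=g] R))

σ filters on d, owned by the left side.
E' = (σ[d=2](S) ⋈[b=g] R)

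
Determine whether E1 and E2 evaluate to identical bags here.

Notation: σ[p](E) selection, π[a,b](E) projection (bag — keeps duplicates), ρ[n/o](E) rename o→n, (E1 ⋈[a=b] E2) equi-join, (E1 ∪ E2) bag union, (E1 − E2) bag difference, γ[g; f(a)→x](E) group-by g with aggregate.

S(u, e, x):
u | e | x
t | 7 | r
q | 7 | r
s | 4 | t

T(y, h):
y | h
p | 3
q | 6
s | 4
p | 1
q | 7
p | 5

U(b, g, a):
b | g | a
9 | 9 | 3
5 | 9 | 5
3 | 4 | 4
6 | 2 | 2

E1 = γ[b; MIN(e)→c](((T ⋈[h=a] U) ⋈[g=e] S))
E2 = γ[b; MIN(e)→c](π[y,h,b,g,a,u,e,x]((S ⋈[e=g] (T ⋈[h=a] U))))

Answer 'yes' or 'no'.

E1 subexpression sizes:
  T → 6
  U → 4
  (T ⋈[h=a] U) → 3
  S → 3
  ((T ⋈[h=a] U) ⋈[g=e] S) → 1
  γ[b; MIN(e)→c](((T ⋈[h=a] U) ⋈[g=e] S)) → 1
E2 subexpression sizes:
  S → 3
  T → 6
  U → 4
  (T ⋈[h=a] U) → 3
  (S ⋈[e=g] (T ⋈[h=a] U)) → 1
  π[y,h,b,g,a,u,e,x]((S ⋈[e=g] (T ⋈[h=a] U))) → 1
  γ[b; MIN(e)→c](π[y,h,b,g,a,u,e,x]((S ⋈[e=g] (T ⋈[h=a] U)))) → 1

E1 and E2 produce the same multiset:
b | c
3 | 4

yes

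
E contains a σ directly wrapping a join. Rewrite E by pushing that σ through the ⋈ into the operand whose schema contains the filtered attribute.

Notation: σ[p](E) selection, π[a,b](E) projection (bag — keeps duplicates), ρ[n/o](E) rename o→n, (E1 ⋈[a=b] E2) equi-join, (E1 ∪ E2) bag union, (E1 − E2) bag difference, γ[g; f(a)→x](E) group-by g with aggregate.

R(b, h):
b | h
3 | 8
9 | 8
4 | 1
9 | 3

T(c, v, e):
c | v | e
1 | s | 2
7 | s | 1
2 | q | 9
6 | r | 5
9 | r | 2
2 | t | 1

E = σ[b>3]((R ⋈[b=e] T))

σ filters on b, owned by the left side.
E' = (σ[b>3](R) ⋈[b=e] T)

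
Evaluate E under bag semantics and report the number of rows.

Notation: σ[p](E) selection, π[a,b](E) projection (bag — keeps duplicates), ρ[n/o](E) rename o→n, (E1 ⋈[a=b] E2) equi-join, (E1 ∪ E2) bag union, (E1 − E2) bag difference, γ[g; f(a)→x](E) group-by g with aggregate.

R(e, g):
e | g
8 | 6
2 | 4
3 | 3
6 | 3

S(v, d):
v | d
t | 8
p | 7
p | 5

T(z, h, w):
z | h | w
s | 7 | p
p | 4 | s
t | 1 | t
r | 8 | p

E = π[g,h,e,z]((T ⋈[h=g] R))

Row counts bottom-up:
  T → 4
  R → 4
  (T ⋈[h=g] R) → 1
  π[g,h,e,z]((T ⋈[h=g] R)) → 1

|E| = 1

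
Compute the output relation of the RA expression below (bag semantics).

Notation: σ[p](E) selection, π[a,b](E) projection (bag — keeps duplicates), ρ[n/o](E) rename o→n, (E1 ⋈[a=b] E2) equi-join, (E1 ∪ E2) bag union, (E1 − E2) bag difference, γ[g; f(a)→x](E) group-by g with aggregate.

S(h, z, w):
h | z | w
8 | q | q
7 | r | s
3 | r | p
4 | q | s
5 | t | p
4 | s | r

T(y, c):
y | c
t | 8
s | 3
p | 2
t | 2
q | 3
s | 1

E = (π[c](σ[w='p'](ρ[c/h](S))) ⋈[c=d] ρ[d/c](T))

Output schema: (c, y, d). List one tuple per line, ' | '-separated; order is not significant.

Row counts bottom-up:
  S → 6
  ρ[c/h](S) → 6
  σ[w='p'](ρ[c/h](S)) → 2
  π[c](σ[w='p'](ρ[c/h](S))) → 2
  T → 6
  ρ[d/c](T) → 6
  (π[c](σ[w='p'](ρ[c/h](S))) ⋈[c=d] ρ[d/c](T)) → 2

== RESULT ==
c | y | d
3 | q | 3
3 | s | 3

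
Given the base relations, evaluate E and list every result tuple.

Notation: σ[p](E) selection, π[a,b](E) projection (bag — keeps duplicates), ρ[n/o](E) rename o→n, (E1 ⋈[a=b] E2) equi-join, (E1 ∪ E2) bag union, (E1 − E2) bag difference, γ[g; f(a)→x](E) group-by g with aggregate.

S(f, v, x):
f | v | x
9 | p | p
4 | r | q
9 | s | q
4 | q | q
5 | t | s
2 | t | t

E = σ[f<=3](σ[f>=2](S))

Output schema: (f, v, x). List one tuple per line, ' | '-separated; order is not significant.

Stepwise |·|:
  S → 6
  σ[f>=2](S) → 6
  σ[f<=3](σ[f>=2](S)) → 1

== RESULT ==
f | v | x
2 | t | t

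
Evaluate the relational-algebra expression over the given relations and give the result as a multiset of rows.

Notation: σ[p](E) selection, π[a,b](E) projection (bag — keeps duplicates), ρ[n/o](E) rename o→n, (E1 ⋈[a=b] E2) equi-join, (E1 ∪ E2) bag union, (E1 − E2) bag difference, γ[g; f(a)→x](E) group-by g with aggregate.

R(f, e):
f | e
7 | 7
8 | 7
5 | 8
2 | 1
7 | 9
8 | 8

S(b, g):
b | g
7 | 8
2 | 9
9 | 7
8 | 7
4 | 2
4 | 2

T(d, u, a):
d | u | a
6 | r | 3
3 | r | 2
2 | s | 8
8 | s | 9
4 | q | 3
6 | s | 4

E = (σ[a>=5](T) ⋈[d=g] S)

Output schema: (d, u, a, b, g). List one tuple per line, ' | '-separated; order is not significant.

Stepwise |·|:
  T → 6
  σ[a>=5](T) → 2
  S → 6
  (σ[a>=5](T) ⋈[d=g] S) → 3

== RESULT ==
d | u | a | b | g
2 | s | 8 | 4 | 2
2 | s | 8 | 4 | 2
8 | s | 9 | 7 | 8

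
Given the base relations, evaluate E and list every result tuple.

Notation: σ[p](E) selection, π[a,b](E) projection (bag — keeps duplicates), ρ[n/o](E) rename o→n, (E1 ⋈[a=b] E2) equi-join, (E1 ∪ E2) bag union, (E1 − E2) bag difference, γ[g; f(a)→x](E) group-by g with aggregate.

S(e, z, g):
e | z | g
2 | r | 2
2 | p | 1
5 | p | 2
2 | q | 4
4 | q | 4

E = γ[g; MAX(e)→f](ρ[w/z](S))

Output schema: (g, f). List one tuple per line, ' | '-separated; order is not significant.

Per-node cardinality:
  S → 5
  ρ[w/z](S) → 5
  γ[g; MAX(e)→f](ρ[w/z](S)) → 3

== RESULT ==
g | f
1 | 2
2 | 5
4 | 4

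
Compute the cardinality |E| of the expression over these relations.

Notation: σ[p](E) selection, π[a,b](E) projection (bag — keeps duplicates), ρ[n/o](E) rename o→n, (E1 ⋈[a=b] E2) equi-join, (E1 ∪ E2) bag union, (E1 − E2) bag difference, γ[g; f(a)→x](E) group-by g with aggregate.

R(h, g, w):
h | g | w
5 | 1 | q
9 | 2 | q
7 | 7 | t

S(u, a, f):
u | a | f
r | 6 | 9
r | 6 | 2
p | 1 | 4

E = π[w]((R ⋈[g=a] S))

Subexpression sizes:
  R → 3
  S → 3
  (R ⋈[g=a] S) → 1
  π[w]((R ⋈[g=a] S)) → 1

|E| = 1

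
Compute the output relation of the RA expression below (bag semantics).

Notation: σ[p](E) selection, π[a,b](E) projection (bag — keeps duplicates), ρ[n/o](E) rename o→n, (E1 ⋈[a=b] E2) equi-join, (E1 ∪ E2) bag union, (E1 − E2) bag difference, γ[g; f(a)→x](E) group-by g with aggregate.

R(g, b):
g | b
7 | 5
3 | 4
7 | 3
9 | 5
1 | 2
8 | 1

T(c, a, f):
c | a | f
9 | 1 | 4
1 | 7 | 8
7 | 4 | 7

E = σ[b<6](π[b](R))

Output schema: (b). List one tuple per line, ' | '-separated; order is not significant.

Per-node cardinality:
  R → 6
  π[b](R) → 6
  σ[b<6](π[b](R)) → 6

== RESULT ==
b
1
2
3
4
5
5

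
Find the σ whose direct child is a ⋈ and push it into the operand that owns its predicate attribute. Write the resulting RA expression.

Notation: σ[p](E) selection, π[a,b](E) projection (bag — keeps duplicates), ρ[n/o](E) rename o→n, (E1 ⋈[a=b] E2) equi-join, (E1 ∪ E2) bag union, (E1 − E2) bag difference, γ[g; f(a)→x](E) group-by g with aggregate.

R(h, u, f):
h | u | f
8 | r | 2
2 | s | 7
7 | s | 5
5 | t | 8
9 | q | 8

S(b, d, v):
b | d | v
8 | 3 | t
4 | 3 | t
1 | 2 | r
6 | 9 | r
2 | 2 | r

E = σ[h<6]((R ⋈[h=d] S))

σ filters on h, owned by the left side.
E' = (σ[h<6](R) ⋈[h=d] S)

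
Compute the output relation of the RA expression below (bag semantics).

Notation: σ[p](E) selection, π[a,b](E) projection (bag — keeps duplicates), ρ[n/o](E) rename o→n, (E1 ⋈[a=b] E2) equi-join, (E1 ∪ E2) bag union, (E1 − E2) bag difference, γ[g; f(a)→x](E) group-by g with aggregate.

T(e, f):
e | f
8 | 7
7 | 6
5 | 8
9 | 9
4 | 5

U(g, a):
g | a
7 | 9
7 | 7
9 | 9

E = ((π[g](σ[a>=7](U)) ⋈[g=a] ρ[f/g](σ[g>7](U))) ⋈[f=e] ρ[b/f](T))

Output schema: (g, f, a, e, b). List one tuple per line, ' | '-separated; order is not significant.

Row counts bottom-up:
  U → 3
  σ[a>=7](U) → 3
  π[g](σ[a>=7](U)) → 3
  U → 3
  σ[g>7](U) → 1
  ρ[f/g](σ[g>7](U)) → 1
  (π[g](σ[a>=7](U)) ⋈[g=a] ρ[f/g](σ[g>7](U))) → 1
  T → 5
  ρ[b/f](T) → 5
  ((π[g](σ[a>=7](U)) ⋈[g=a] ρ[f/g](σ[g>7](U))) ⋈[f=e] ρ[b/f](T)) → 1

== RESULT ==
g | f | a | e | b
9 | 9 | 9 | 9 | 9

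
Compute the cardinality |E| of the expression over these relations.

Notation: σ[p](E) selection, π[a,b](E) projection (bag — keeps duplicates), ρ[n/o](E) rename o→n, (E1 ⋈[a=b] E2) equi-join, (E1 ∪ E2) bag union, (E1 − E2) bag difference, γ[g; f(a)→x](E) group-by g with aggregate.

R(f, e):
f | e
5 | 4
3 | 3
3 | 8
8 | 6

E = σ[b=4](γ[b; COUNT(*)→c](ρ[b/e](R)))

Subexpression sizes:
  R → 4
  ρ[b/e](R) → 4
  γ[b; COUNT(*)→c](ρ[b/e](R)) → 4
  σ[b=4](γ[b; COUNT(*)→c](ρ[b/e](R))) → 1

|E| = 1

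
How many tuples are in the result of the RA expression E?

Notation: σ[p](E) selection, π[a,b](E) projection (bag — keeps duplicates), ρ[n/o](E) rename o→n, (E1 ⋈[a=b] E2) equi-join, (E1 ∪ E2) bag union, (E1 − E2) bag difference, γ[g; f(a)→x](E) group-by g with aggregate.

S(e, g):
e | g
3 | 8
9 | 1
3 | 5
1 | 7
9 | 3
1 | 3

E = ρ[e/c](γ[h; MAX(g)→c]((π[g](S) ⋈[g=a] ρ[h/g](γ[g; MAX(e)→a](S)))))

Per-node cardinality:
  S → 6
  π[g](S) → 6
  S → 6
  γ[g; MAX(e)→a](S) → 5
  ρ[h/g](γ[g; MAX(e)→a](S)) → 5
  (π[g](S) ⋈[g=a] ρ[h/g](γ[g; MAX(e)→a](S))) → 5
  γ[h; MAX(g)→c]((π[g](S) ⋈[g=a] ρ[h/g](γ[g; MAX(e)→a](S)))) → 3
  ρ[e/c](γ[h; MAX(g)→c]((π[g](S) ⋈[g=a] ρ[h/g](γ[g; MAX(e)→a](S))))) → 3

|E| = 3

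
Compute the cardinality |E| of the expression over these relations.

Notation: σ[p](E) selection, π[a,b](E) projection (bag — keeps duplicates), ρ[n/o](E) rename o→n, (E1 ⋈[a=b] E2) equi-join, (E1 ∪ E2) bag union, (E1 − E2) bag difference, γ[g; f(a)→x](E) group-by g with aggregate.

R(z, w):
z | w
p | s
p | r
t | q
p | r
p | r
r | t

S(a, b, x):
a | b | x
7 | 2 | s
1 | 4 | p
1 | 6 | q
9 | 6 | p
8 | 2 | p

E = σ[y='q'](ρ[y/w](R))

Row counts bottom-up:
  R → 6
  ρ[y/w](R) → 6
  σ[y='q'](ρ[y/w](R)) → 1

|E| = 1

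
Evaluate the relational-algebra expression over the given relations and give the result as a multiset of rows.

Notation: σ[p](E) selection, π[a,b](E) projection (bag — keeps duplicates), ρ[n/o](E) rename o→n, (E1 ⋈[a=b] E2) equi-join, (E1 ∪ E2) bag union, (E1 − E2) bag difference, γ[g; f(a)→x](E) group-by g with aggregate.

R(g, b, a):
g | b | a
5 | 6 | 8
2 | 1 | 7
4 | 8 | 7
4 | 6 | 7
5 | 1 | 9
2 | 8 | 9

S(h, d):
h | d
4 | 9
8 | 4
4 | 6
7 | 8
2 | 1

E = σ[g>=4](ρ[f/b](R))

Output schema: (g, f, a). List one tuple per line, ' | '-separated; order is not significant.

Stepwise |·|:
  R → 6
  ρ[f/b](R) → 6
  σ[g>=4](ρ[f/b](R)) → 4

== RESULT ==
g | f | a
4 | 6 | 7
4 | 8 | 7
5 | 1 | 9
5 | 6 | 8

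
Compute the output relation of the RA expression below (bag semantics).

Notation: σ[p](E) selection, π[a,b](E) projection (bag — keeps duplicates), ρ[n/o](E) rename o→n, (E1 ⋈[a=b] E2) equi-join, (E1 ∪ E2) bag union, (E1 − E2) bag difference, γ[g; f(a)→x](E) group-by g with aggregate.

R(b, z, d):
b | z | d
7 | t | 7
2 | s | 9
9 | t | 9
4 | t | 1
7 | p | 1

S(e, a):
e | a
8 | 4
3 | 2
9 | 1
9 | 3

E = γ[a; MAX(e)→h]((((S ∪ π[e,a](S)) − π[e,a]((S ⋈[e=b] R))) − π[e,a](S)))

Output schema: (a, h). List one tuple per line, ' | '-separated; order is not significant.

Stepwise |·|:
  S → 4
  S → 4
  π[e,a](S) → 4
  (S ∪ π[e,a](S)) → 8
  S → 4
  R → 5
  (S ⋈[e=b] R) → 2
  π[e,a]((S ⋈[e=b] R)) → 2
  ((S ∪ π[e,a](S)) − π[e,a]((S ⋈[e=b] R))) → 6
  S → 4
  π[e,a](S) → 4
  (((S ∪ π[e,a](S)) − π[e,a]((S ⋈[e=b] R))) − π[e,a](S)) → 2
  γ[a; MAX(e)→h]((((S ∪ π[e,a](S)) − π[e,a]((S ⋈[e=b] R))) − π[e,a](S))) → 2

== RESULT ==
a | h
2 | 3
4 | 8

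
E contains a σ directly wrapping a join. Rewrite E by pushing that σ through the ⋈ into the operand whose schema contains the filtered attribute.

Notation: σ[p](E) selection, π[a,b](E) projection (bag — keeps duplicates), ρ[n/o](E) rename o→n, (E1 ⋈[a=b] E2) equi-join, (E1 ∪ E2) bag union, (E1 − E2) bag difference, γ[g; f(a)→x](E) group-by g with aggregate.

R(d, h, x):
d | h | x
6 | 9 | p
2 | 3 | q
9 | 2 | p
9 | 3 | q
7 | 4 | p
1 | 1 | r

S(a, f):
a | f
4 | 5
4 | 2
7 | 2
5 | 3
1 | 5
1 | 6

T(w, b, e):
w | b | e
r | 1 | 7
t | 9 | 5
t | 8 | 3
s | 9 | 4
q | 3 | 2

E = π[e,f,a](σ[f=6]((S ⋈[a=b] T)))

σ filters on f, owned by the left side.
E' = π[e,f,a]((σ[f=6](S) ⋈[a=b] T))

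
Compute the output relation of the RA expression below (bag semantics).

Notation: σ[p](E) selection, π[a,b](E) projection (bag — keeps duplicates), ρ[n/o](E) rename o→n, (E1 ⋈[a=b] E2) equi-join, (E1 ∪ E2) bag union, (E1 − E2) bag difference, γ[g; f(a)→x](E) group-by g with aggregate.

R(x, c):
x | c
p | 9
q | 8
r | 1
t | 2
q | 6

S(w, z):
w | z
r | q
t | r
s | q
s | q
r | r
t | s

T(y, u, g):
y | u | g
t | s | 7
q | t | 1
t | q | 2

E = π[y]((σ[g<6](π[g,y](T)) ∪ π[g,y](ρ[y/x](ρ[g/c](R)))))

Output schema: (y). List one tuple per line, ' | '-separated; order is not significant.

Row counts bottom-up:
  T → 3
  π[g,y](T) → 3
  σ[g<6](π[g,y](T)) → 2
  R → 5
  ρ[g/c](R) → 5
  ρ[y/x](ρ[g/c](R)) → 5
  π[g,y](ρ[y/x](ρ[g/c](R))) → 5
  (σ[g<6](π[g,y](T)) ∪ π[g,y](ρ[y/x](ρ[g/c](R)))) → 7
  π[y]((σ[g<6](π[g,y](T)) ∪ π[g,y](ρ[y/x](ρ[g/c](R))))) → 7

== RESULT ==
y
p
q
q
q
r
t
t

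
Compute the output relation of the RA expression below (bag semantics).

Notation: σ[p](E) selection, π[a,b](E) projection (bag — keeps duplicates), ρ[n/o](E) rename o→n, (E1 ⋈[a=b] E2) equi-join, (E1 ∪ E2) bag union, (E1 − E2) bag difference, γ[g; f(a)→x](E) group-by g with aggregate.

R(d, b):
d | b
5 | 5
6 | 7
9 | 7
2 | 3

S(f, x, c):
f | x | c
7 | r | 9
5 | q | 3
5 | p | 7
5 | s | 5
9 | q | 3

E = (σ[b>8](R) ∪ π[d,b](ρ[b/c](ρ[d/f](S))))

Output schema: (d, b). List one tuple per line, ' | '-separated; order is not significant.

Stepwise |·|:
  R → 4
  σ[b>8](R) → 0
  S → 5
  ρ[d/f](S) → 5
  ρ[b/c](ρ[d/f](S)) → 5
  π[d,b](ρ[b/c](ρ[d/f](S))) → 5
  (σ[b>8](R) ∪ π[d,b](ρ[b/c](ρ[d/f](S)))) → 5

== RESULT ==
d | b
5 | 3
5 | 5
5 | 7
7 | 9
9 | 3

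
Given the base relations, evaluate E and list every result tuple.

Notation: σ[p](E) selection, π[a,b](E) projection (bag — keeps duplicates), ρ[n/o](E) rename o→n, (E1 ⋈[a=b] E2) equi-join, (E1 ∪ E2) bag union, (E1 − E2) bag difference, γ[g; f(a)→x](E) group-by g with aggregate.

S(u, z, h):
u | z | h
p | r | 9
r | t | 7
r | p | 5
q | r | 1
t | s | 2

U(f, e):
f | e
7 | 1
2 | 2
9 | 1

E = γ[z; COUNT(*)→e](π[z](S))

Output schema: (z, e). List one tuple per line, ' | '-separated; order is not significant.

Row counts bottom-up:
  S → 5
  π[z](S) → 5
  γ[z; COUNT(*)→e](π[z](S)) → 4

== RESULT ==
z | e
p | 1
r | 2
s | 1
t | 1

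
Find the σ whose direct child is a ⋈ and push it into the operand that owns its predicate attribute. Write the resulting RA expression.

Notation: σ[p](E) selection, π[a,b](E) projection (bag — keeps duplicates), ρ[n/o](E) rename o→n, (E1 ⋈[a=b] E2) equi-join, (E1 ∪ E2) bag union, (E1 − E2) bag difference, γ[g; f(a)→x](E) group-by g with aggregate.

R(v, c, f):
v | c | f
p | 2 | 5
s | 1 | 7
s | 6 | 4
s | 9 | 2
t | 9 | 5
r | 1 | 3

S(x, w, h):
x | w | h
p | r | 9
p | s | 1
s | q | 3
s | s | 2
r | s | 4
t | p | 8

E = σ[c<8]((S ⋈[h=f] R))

σ filters on c, owned by the right side.
E' = (S ⋈[h=f] σ[c<8](R))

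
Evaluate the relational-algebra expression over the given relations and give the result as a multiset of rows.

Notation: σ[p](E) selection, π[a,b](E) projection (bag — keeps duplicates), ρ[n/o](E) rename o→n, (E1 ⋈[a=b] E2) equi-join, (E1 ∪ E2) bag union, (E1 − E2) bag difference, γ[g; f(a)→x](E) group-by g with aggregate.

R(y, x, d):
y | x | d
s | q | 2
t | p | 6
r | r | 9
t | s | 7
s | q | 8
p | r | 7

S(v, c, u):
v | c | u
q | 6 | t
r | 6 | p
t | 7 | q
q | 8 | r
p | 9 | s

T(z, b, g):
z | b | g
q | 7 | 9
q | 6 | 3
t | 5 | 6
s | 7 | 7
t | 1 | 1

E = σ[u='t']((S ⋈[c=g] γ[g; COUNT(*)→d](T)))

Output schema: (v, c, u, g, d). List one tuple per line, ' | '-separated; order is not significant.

Per-node cardinality:
  S → 5
  T → 5
  γ[g; COUNT(*)→d](T) → 5
  (S ⋈[c=g] γ[g; COUNT(*)→d](T)) → 4
  σ[u='t']((S ⋈[c=g] γ[g; COUNT(*)→d](T))) → 1

== RESULT ==
v | c | u | g | d
q | 6 | t | 6 | 1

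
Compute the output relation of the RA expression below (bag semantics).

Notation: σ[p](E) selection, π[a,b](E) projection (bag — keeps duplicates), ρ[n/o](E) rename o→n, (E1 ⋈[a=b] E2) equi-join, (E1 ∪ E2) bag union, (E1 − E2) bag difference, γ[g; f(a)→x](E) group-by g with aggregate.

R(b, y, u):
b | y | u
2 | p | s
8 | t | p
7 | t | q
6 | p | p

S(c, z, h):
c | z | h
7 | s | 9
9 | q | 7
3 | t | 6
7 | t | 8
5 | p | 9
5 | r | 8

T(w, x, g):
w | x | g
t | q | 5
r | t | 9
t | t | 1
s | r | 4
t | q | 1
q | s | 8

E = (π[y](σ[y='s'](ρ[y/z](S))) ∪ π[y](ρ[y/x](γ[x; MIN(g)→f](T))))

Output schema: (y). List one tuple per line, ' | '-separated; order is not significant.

Row counts bottom-up:
  S → 6
  ρ[y/z](S) → 6
  σ[y='s'](ρ[y/z](S)) → 1
  π[y](σ[y='s'](ρ[y/z](S))) → 1
  T → 6
  γ[x; MIN(g)→f](T) → 4
  ρ[y/x](γ[x; MIN(g)→f](T)) → 4
  π[y](ρ[y/x](γ[x; MIN(g)→f](T))) → 4
  (π[y](σ[y='s'](ρ[y/z](S))) ∪ π[y](ρ[y/x](γ[x; MIN(g)→f](T)))) → 5

== RESULT ==
y
q
r
s
s
t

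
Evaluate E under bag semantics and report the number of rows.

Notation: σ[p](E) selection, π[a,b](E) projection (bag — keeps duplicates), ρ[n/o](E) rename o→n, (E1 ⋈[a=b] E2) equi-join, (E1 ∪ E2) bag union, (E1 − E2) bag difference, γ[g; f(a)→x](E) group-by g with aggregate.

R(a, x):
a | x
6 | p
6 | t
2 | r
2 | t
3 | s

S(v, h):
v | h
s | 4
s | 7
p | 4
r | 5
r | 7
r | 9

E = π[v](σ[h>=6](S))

Subexpression sizes:
  S → 6
  σ[h>=6](S) → 3
  π[v](σ[h>=6](S)) → 3

|E| = 3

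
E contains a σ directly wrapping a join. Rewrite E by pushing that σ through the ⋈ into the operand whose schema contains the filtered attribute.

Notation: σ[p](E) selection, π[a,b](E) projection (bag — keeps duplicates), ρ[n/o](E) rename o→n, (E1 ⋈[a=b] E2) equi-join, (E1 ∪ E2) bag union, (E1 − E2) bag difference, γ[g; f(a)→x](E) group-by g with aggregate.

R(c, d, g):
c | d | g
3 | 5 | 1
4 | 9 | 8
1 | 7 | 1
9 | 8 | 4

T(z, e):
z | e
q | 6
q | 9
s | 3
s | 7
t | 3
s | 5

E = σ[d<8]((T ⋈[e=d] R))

σ filters on d, owned by the right side.
E' = (T ⋈[e=d] σ[d<8](R))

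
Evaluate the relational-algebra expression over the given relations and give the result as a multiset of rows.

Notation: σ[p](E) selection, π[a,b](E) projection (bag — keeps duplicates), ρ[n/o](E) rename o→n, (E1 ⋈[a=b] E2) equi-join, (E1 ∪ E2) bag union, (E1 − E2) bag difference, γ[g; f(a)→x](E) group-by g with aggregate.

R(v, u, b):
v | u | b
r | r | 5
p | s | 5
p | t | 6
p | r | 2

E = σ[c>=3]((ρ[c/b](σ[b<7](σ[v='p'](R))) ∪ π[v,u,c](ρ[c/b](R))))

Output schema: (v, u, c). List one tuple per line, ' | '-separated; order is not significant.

Subexpression sizes:
  R → 4
  σ[v='p'](R) → 3
  σ[b<7](σ[v='p'](R)) → 3
  ρ[c/b](σ[b<7](σ[v='p'](R))) → 3
  R → 4
  ρ[c/b](R) → 4
  π[v,u,c](ρ[c/b](R)) → 4
  (ρ[c/b](σ[b<7](σ[v='p'](R))) ∪ π[v,u,c](ρ[c/b](R))) → 7
  σ[c>=3]((ρ[c/b](σ[b<7](σ[v='p'](R))) ∪ π[v,u,c](ρ[c/b](R)))) → 5

== RESULT ==
v | u | c
p | s | 5
p | s | 5
p | t | 6
p | t | 6
r | r | 5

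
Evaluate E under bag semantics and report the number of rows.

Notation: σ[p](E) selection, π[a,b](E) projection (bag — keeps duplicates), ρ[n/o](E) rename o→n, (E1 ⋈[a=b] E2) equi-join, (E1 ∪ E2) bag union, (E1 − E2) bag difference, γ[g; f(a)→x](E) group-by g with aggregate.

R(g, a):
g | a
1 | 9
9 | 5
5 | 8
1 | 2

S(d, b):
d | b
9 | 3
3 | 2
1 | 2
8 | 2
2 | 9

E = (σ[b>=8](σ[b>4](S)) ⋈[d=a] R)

Row counts bottom-up:
  S → 5
  σ[b>4](S) → 1
  σ[b>=8](σ[b>4](S)) → 1
  R → 4
  (σ[b>=8](σ[b>4](S)) ⋈[d=a] R) → 1

|E| = 1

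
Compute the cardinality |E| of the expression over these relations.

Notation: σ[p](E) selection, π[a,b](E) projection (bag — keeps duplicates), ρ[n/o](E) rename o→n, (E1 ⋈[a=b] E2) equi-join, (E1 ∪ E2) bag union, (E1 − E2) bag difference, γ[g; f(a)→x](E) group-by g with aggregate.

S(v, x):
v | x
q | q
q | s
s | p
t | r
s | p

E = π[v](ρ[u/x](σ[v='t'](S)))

Row counts bottom-up:
  S → 5
  σ[v='t'](S) → 1
  ρ[u/x](σ[v='t'](S)) → 1
  π[v](ρ[u/x](σ[v='t'](S))) → 1

|E| = 1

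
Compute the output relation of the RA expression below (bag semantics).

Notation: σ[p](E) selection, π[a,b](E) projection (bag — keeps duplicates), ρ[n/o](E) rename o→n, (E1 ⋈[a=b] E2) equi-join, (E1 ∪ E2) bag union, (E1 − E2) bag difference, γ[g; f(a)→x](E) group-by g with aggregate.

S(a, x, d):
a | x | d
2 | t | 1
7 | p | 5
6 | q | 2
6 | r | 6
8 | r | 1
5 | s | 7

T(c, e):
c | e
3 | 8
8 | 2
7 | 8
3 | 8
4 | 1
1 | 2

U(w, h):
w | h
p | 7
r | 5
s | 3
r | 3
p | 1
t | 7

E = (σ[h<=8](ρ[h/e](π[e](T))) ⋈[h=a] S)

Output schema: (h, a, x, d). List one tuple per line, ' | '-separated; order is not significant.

Subexpression sizes:
  T → 6
  π[e](T) → 6
  ρ[h/e](π[e](T)) → 6
  σ[h<=8](ρ[h/e](π[e](T))) → 6
  S → 6
  (σ[h<=8](ρ[h/e](π[e](T))) ⋈[h=a] S) → 5

== RESULT ==
h | a | x | d
2 | 2 | t | 1
2 | 2 | t | 1
8 | 8 | r | 1
8 | 8 | r | 1
8 | 8 | r | 1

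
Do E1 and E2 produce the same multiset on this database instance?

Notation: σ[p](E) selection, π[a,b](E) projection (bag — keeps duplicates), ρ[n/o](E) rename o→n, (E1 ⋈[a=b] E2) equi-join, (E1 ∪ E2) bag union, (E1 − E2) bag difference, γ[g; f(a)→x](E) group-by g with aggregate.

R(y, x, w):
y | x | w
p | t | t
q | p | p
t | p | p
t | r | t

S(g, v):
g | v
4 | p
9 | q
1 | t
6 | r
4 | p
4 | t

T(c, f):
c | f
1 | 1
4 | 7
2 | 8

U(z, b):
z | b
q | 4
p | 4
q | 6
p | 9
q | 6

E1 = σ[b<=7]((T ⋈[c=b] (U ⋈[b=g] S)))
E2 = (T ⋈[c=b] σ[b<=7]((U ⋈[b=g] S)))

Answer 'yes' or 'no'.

E1 stepwise |·|:
  T → 3
  U → 5
  S → 6
  (U ⋈[b=g] S) → 9
  (T ⋈[c=b] (U ⋈[b=g] S)) → 6
  σ[b<=7]((T ⋈[c=b] (U ⋈[b=g] S))) → 6
E2 stepwise |·|:
  T → 3
  U → 5
  S → 6
  (U ⋈[b=g] S) → 9
  σ[b<=7]((U ⋈[b=g] S)) → 8
  (T ⋈[c=b] σ[b<=7]((U ⋈[b=g] S))) → 6

E1 and E2 produce the same multiset:
c | f | z | b | g | v
4 | 7 | p | 4 | 4 | p
4 | 7 | p | 4 | 4 | p
4 | 7 | p | 4 | 4 | t
4 | 7 | q | 4 | 4 | p
4 | 7 | q | 4 | 4 | p
4 | 7 | q | 4 | 4 | t

yes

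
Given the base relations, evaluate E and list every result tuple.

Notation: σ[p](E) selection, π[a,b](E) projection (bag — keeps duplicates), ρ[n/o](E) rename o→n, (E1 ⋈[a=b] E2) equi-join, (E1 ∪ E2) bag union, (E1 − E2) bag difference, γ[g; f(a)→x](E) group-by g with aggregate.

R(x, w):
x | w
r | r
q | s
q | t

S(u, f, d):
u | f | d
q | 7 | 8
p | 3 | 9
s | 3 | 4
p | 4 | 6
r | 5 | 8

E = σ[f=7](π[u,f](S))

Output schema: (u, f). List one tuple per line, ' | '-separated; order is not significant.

Per-node cardinality:
  S → 5
  π[u,f](S) → 5
  σ[f=7](π[u,f](S)) → 1

== RESULT ==
u | f
q | 7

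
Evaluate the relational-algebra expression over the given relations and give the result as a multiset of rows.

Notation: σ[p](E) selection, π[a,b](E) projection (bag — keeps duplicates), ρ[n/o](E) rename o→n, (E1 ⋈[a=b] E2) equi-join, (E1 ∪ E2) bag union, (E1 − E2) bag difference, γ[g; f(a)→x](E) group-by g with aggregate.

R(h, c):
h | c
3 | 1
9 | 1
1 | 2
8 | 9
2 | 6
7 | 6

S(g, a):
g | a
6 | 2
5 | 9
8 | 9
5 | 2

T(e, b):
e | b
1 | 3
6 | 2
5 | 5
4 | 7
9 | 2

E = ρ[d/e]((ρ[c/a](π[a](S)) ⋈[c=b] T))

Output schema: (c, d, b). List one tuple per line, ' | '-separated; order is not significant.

Per-node cardinality:
  S → 4
  π[a](S) → 4
  ρ[c/a](π[a](S)) → 4
  T → 5
  (ρ[c/a](π[a](S)) ⋈[c=b] T) → 4
  ρ[d/e]((ρ[c/a](π[a](S)) ⋈[c=b] T)) → 4

== RESULT ==
c | d | b
2 | 6 | 2
2 | 6 | 2
2 | 9 | 2
2 | 9 | 2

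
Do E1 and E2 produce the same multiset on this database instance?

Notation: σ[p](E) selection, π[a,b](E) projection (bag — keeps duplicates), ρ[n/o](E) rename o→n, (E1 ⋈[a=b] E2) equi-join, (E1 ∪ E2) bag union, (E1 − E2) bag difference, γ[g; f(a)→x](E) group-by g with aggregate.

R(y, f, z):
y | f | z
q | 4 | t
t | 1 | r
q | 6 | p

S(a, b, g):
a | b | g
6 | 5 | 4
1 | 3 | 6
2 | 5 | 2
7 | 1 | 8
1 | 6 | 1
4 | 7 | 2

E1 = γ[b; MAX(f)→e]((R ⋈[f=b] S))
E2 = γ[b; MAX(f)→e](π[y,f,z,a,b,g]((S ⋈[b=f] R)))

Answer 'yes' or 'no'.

E1 per-node cardinality:
  R → 3
  S → 6
  (R ⋈[f=b] S) → 2
  γ[b; MAX(f)→e]((R ⋈[f=b] S)) → 2
E2 per-node cardinality:
  S → 6
  R → 3
  (S ⋈[b=f] R) → 2
  π[y,f,z,a,b,g]((S ⋈[b=f] R)) → 2
  γ[b; MAX(f)→e](π[y,f,z,a,b,g]((S ⋈[b=f] R))) → 2

E1 and E2 produce the same multiset:
b | e
1 | 1
6 | 6

yes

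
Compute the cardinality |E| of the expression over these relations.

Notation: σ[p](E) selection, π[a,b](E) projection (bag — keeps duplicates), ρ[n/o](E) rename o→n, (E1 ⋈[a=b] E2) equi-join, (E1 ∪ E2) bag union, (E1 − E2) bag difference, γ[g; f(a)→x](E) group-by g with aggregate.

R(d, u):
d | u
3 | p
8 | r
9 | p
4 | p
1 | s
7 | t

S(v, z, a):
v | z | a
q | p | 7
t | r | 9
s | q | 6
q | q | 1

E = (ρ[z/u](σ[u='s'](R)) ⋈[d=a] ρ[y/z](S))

Per-node cardinality:
  R → 6
  σ[u='s'](R) → 1
  ρ[z/u](σ[u='s'](R)) → 1
  S → 4
  ρ[y/z](S) → 4
  (ρ[z/u](σ[u='s'](R)) ⋈[d=a] ρ[y/z](S)) → 1

|E| = 1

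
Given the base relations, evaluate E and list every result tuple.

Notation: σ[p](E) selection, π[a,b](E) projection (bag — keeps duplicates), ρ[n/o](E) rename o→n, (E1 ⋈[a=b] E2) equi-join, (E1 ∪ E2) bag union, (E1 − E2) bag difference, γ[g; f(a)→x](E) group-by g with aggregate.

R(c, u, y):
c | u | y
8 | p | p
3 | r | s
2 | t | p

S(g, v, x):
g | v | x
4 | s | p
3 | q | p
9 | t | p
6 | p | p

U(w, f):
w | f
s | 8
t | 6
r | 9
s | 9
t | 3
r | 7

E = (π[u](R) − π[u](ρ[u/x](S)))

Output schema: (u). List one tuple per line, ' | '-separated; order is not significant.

Per-node cardinality:
  R → 3
  π[u](R) → 3
  S → 4
  ρ[u/x](S) → 4
  π[u](ρ[u/x](S)) → 4
  (π[u](R) − π[u](ρ[u/x](S))) → 2

== RESULT ==
u
r
t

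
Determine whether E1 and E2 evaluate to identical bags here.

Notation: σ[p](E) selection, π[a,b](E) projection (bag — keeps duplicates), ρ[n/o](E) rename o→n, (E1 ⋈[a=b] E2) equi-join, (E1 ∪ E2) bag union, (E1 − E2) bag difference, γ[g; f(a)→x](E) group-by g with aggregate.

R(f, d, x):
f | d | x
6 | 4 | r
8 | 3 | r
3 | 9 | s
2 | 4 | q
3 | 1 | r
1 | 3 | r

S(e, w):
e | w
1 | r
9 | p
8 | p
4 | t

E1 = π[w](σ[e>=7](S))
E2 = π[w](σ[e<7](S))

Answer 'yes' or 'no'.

E1 stepwise |·|:
  S → 4
  σ[e>=7](S) → 2
  π[w](σ[e>=7](S)) → 2
E2 stepwise |·|:
  S → 4
  σ[e<7](S) → 2
  π[w](σ[e<7](S)) → 2

E1 result:
w
p
p
E2 result:
w
r
t
Witness: ('p',) appears 2× in E1 but 0× in E2.

no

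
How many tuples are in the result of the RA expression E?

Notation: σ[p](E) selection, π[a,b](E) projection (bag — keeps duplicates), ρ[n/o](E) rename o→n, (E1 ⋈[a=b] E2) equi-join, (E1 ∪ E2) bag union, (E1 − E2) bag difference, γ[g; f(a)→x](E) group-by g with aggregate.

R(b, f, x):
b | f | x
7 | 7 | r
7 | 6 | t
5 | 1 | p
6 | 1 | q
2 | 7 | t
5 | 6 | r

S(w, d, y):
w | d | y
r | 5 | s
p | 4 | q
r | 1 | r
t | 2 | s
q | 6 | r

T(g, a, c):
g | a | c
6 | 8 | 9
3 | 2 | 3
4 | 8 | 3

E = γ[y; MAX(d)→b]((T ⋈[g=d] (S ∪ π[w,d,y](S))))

Per-node cardinality:
  T → 3
  S → 5
  S → 5
  π[w,d,y](S) → 5
  (S ∪ π[w,d,y](S)) → 10
  (T ⋈[g=d] (S ∪ π[w,d,y](S))) → 4
  γ[y; MAX(d)→b]((T ⋈[g=d] (S ∪ π[w,d,y](S)))) → 2

|E| = 2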